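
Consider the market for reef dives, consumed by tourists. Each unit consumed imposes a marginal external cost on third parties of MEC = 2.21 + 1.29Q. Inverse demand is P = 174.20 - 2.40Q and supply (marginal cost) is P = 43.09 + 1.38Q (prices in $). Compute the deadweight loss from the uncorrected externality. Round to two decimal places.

Market equilibrium (private): 43.09 + 1.38Q = 174.20 - 2.40Q → Q_m = 34.6852.
Social marginal benefit = demand − MEC = 171.99 - 3.69Q.
Set SMB = MC: 171.99 - 3.69Q = 43.09 + 1.38Q → Q* = 25.4241.
Height of the DWL triangle at Q_m is MC(Q_m) − SMB(Q_m) = MEC(Q_m) = 46.9539.
DWL = ½ × 9.2611 × 46.9539 = 217.4224.

DWL = $217.42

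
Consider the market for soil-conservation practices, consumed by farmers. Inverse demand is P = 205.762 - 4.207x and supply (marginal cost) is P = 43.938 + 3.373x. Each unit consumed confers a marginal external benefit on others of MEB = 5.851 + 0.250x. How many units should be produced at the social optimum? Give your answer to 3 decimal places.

x* = 22.875

Social marginal benefit = demand + MEB = 211.613 - 3.957x.
Set SMB = MC: 211.613 - 3.957x = 43.938 + 3.373x → x* = 22.8752.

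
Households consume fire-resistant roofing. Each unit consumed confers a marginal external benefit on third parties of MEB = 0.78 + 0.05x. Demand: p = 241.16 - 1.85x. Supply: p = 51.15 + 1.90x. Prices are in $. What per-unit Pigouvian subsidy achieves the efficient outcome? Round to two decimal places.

Social marginal benefit = demand + MEB = 241.94 - 1.80x.
Set SMB = MC: 241.94 - 1.80x = 51.15 + 1.90x → x* = 51.5649.
The Pigouvian subsidy equals MEB at x*: 0.78 + 0.05×51.5649 = 3.3582.

subsidy = $3.36 per unit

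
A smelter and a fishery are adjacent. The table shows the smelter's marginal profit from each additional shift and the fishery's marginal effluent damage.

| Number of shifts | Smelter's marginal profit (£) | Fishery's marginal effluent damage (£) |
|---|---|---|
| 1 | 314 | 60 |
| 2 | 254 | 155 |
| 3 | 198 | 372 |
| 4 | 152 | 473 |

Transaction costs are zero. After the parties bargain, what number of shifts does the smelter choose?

2

Bargaining reaches the level where marginal profit last exceeds marginal effluent damage.
That holds through level 2 (254 ≥ 155) but not at 3 (198 < 372).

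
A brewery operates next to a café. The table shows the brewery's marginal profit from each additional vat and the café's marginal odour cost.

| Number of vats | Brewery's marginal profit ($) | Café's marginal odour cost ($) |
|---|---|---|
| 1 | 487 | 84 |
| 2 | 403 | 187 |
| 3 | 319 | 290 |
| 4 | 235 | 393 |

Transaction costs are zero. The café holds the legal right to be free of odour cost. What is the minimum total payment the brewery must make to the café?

Efficient level: marginal profit ≥ marginal odour cost through level 3, so k* = 3.
With the café holding the right, the brewery must at least compensate total damage at k*: 84 + 187 + 290 = 561.

$561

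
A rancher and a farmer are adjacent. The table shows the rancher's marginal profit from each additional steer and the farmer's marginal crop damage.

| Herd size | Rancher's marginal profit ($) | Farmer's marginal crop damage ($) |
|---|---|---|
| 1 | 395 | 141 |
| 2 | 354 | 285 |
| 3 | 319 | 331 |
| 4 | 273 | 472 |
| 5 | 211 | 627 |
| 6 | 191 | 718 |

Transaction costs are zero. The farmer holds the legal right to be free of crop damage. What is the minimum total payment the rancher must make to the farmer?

Efficient level: marginal profit ≥ marginal crop damage through level 2, so k* = 2.
With the farmer holding the right, the rancher must at least compensate total damage at k*: 141 + 285 = 426.

$426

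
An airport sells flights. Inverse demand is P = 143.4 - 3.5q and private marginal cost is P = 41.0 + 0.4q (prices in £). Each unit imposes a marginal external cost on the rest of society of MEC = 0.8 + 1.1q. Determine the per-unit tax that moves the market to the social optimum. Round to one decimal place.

Social marginal cost = private MC + MEC = 41.8 + 1.5q.
Set SMC = demand: 41.8 + 1.5q = 143.4 - 3.5q → q* = 20.3200.
The Pigouvian tax equals MEC at q*: 0.8 + 1.1×20.3200 = 23.1520.

tax = £23.2 per unit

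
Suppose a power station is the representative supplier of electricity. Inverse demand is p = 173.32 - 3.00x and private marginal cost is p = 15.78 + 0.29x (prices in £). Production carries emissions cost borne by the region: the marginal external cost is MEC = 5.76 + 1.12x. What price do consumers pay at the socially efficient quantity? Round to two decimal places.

Social marginal cost = private MC + MEC = 21.54 + 1.41x.
Set SMC = demand: 21.54 + 1.41x = 173.32 - 3.00x → x* = 34.4172.
Consumer price on the demand curve at x*: 173.32 − 3.00×34.4172 = 70.0684.

P = £70.07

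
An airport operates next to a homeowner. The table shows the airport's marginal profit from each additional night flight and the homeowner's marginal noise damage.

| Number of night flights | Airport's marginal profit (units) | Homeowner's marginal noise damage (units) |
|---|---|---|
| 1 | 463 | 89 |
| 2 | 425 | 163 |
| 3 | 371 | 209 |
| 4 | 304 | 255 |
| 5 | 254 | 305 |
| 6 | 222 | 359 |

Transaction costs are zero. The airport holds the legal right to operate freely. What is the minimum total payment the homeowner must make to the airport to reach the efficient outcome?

Left alone the airport would choose level 6 (marginal profit stays positive).
Efficient level: k* = 4 (marginal profit ≥ marginal noise damage through 4).
The homeowner must at least cover the airport's forgone profit from cutting 6→4: 254 + 222 = 476.

476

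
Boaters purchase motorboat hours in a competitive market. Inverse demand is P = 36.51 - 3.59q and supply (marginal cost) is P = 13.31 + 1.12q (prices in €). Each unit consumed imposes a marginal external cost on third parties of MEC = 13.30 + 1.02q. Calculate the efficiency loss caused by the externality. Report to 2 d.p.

DWL = €29.30

Market equilibrium (private): 13.31 + 1.12q = 36.51 - 3.59q → q_m = 4.9257.
Social marginal benefit = demand − MEC = 23.21 - 4.61q.
Set SMB = MC: 23.21 - 4.61q = 13.31 + 1.12q → q* = 1.7277.
Between q* and q_m the wedge MC − SMB runs linearly from 0 to MEC(q_m), so the loss is a triangle.
DWL = ½ × 3.1980 × 18.3242 = 29.3004.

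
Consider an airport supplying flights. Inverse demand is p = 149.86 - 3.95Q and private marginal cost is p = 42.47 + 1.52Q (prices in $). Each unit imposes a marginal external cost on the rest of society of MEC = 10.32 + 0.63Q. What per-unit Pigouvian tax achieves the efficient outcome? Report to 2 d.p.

Social marginal cost = private MC + MEC = 52.79 + 2.15Q.
Set SMC = demand: 52.79 + 2.15Q = 149.86 - 3.95Q → Q* = 15.9131.
The Pigouvian tax equals MEC at Q*: 10.32 + 0.63×15.9131 = 20.3453.

tax = $20.35 per unit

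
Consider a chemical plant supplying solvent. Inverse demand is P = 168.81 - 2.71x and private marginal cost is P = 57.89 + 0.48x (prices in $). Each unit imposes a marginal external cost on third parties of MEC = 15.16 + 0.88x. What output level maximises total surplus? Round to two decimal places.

x* = 23.53

Social marginal cost = private MC + MEC = 73.05 + 1.36x.
Set SMC = demand: 73.05 + 1.36x = 168.81 - 2.71x → x* = 23.5283.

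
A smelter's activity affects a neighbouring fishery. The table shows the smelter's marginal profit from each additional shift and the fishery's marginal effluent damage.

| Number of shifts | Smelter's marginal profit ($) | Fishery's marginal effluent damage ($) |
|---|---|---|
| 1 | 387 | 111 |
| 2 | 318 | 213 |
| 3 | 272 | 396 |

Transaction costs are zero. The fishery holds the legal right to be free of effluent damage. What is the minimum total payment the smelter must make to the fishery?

Efficient level: marginal profit ≥ marginal effluent damage through level 2, so k* = 2.
With the fishery holding the right, the smelter must at least compensate total damage at k*: 111 + 213 = 324.

$324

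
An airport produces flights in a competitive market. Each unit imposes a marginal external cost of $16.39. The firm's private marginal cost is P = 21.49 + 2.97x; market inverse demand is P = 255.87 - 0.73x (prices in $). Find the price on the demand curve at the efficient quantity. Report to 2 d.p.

P = $212.86

Social marginal cost = private MC + MEC = 37.88 + 2.97x.
Set SMC = demand: 37.88 + 2.97x = 255.87 - 0.73x → x* = 58.9162.
Consumer price on the demand curve at x*: 255.87 − 0.73×58.9162 = 212.8612.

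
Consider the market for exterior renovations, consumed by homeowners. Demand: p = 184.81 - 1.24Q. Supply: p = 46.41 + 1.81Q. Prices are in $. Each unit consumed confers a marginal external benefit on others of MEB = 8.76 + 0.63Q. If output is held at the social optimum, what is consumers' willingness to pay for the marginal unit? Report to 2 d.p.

Social marginal benefit = demand + MEB = 193.57 - 0.61Q.
Set SMB = MC: 193.57 - 0.61Q = 46.41 + 1.81Q → Q* = 60.8099.
Consumer price on the demand curve at Q*: 184.81 − 1.24×60.8099 = 109.4057.

P = $109.41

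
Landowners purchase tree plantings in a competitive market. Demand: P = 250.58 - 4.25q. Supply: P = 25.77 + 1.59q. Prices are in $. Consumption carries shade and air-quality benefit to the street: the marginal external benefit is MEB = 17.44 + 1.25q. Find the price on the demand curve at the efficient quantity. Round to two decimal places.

P = $26.27

Social marginal benefit = demand + MEB = 268.02 - 3.00q.
Set SMB = MC: 268.02 - 3.00q = 25.77 + 1.59q → q* = 52.7778.
Consumer price on the demand curve at q*: 250.58 − 4.25×52.7778 = 26.2744.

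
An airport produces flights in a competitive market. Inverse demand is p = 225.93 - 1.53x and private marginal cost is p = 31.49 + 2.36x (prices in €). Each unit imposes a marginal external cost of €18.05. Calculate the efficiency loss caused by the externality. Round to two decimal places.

Market equilibrium (private): 31.49 + 2.36x = 225.93 - 1.53x → x_m = 49.9846.
Social marginal cost = private MC + MEC = 49.54 + 2.36x.
Set SMC = demand: 49.54 + 2.36x = 225.93 - 1.53x → x* = 45.3445.
Between x* and x_m the wedge SMC − demand runs linearly from 0 to MEC(x_m), so the loss is a triangle.
DWL = ½ × 4.6401 × 18.0500 = 41.8769.

DWL = €41.88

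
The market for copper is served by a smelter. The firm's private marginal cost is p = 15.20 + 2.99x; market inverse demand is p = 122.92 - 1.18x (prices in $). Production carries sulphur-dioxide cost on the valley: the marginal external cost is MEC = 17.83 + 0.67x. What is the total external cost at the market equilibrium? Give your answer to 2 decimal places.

$684.13

Market equilibrium (private): 15.20 + 2.99x = 122.92 - 1.18x → x_m = 25.8321.
Total external cost = ∫₀^{x_m} (17.83 + 0.67x) dx = 17.83×25.8321 + ½×0.67×25.8321² = 684.1310.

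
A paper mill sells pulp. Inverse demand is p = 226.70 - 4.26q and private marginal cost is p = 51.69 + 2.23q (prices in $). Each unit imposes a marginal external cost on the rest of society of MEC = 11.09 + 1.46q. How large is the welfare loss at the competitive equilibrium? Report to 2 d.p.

Market equilibrium (private): 51.69 + 2.23q = 226.70 - 4.26q → q_m = 26.9661.
Social marginal cost = private MC + MEC = 62.78 + 3.69q.
Set SMC = demand: 62.78 + 3.69q = 226.70 - 4.26q → q* = 20.6189.
Between q* and q_m the wedge SMC − demand runs linearly from 0 to MEC(q_m), so the loss is a triangle.
DWL = ½ × 6.3472 × 50.4605 = 160.1414.

DWL = $160.14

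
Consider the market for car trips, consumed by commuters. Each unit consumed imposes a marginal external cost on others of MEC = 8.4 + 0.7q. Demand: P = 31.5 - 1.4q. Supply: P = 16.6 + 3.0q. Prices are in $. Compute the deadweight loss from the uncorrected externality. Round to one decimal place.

DWL = $11.4

Market equilibrium (private): 16.6 + 3.0q = 31.5 - 1.4q → q_m = 3.3864.
Social marginal benefit = demand − MEC = 23.1 - 2.1q.
Set SMB = MC: 23.1 - 2.1q = 16.6 + 3.0q → q* = 1.2745.
The welfare-loss triangle has base |q_m − q*| and height MEC(q_m) (the vertical gap between SMB and MC is zero at q* and MEC at q_m).
DWL = ½ × 2.1119 × 10.7705 = 11.3731.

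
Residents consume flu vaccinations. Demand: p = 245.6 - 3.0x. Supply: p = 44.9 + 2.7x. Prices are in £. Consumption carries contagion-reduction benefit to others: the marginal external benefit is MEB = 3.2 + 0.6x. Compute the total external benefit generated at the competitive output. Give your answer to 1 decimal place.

Market equilibrium (private): 44.9 + 2.7x = 245.6 - 3.0x → x_m = 35.2105.
Total external benefit = ∫₀^{x_m} (3.2 + 0.6x) dx = 3.2×35.2105 + ½×0.6×35.2105² = 484.6074.

£484.6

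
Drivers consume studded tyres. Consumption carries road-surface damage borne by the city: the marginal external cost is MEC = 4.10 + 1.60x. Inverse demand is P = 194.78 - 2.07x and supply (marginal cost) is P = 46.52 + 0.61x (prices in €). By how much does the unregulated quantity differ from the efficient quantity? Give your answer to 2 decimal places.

Market equilibrium (private): 46.52 + 0.61x = 194.78 - 2.07x → x_m = 55.3209.
Social marginal benefit = demand − MEC = 190.68 - 3.67x.
Set SMB = MC: 190.68 - 3.67x = 46.52 + 0.61x → x* = 33.6822.
Gap = |55.3209 − 33.6822| = 21.6387.

21.64 units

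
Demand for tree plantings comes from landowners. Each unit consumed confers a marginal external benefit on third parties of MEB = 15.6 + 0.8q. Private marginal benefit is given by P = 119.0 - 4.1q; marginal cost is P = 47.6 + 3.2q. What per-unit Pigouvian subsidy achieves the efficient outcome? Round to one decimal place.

Social marginal benefit = demand + MEB = 134.6 - 3.3q.
Set SMB = MC: 134.6 - 3.3q = 47.6 + 3.2q → q* = 13.3846.
The Pigouvian subsidy equals MEB at q*: 15.6 + 0.8×13.3846 = 26.3077.

subsidy = 26.3 per unit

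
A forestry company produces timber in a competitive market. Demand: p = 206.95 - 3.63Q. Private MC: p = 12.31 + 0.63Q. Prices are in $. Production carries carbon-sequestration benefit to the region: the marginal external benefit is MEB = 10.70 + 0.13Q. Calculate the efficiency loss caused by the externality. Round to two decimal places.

Market equilibrium (private): 12.31 + 0.63Q = 206.95 - 3.63Q → Q_m = 45.6901.
Social marginal cost = private MC − MEB = 1.61 + 0.50Q.
Set SMC = demand: 1.61 + 0.50Q = 206.95 - 3.63Q → Q* = 49.7191.
The welfare-loss triangle has base |Q_m − Q*| and height MEB(Q_m) (the vertical gap between SMC and demand is zero at Q* and MEB at Q_m).
DWL = ½ × 4.0290 × 16.6397 = 33.5207.

DWL = $33.52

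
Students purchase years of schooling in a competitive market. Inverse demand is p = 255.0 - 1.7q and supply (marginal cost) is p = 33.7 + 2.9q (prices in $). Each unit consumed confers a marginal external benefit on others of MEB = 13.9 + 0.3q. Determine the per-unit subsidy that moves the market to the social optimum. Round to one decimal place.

Social marginal benefit = demand + MEB = 268.9 - 1.4q.
Set SMB = MC: 268.9 - 1.4q = 33.7 + 2.9q → q* = 54.6977.
The Pigouvian subsidy equals MEB at q*: 13.9 + 0.3×54.6977 = 30.3093.

subsidy = $30.3 per unit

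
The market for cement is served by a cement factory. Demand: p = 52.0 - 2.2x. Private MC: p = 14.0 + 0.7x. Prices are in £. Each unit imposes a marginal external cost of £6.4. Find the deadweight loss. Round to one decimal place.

Market equilibrium (private): 14.0 + 0.7x = 52.0 - 2.2x → x_m = 13.1034.
Social marginal cost = private MC + MEC = 20.4 + 0.7x.
Set SMC = demand: 20.4 + 0.7x = 52.0 - 2.2x → x* = 10.8966.
Height of the DWL triangle at x_m is SMC(x_m) − demand(x_m) = MEC(x_m) = 6.4000.
DWL = ½ × 2.2068 × 6.4000 = 7.0618.

DWL = £7.1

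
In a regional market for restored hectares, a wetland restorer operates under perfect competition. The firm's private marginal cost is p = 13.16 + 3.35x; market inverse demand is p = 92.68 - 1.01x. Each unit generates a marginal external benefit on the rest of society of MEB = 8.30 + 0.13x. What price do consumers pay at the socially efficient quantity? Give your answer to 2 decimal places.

P = 71.71

Social marginal cost = private MC − MEB = 4.86 + 3.22x.
Set SMC = demand: 4.86 + 3.22x = 92.68 - 1.01x → x* = 20.7612.
Consumer price on the demand curve at x*: 92.68 − 1.01×20.7612 = 71.7112.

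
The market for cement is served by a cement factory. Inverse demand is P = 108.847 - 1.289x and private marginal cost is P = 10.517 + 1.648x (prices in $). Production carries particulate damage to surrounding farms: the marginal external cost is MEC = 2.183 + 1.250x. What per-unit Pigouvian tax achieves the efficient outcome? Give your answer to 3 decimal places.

Social marginal cost = private MC + MEC = 12.700 + 2.898x.
Set SMC = demand: 12.700 + 2.898x = 108.847 - 1.289x → x* = 22.9632.
The Pigouvian tax equals MEC at x*: 2.183 + 1.250×22.9632 = 30.8870.

tax = $30.887 per unit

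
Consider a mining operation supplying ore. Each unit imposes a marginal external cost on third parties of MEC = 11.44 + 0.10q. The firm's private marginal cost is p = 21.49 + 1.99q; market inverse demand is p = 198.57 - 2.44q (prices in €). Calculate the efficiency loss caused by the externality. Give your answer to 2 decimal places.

DWL = €26.30

Market equilibrium (private): 21.49 + 1.99q = 198.57 - 2.44q → q_m = 39.9729.
Social marginal cost = private MC + MEC = 32.93 + 2.09q.
Set SMC = demand: 32.93 + 2.09q = 198.57 - 2.44q → q* = 36.5651.
The loss is the area between SMC and demand from q* to q_m; with linear curves that's a triangle of height MEC(q_m).
DWL = ½ × 3.4078 × 15.4373 = 26.3036.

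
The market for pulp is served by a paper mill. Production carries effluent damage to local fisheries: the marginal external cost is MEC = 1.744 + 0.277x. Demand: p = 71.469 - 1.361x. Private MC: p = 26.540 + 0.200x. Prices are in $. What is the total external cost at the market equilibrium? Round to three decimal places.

$164.932

Market equilibrium (private): 26.540 + 0.200x = 71.469 - 1.361x → x_m = 28.7822.
Total external cost = ∫₀^{x_m} (1.744 + 0.277x) dx = 1.744×28.7822 + ½×0.277×28.7822² = 164.9316.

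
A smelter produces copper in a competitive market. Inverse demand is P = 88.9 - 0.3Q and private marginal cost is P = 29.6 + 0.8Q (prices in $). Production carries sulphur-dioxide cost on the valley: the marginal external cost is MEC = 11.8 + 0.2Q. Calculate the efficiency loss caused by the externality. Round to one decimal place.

Market equilibrium (private): 29.6 + 0.8Q = 88.9 - 0.3Q → Q_m = 53.9091.
Social marginal cost = private MC + MEC = 41.4 + Q.
Set SMC = demand: 41.4 + Q = 88.9 - 0.3Q → Q* = 36.5385.
The welfare-loss triangle has base |Q_m − Q*| and height MEC(Q_m) (the vertical gap between SMC and demand is zero at Q* and MEC at Q_m).
DWL = ½ × 17.3706 × 22.5818 = 196.1297.

DWL = $196.1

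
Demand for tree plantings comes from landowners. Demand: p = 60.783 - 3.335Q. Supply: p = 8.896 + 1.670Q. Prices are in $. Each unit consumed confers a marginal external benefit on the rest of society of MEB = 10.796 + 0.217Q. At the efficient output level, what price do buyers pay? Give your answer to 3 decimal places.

P = $17.122

Social marginal benefit = demand + MEB = 71.579 - 3.118Q.
Set SMB = MC: 71.579 - 3.118Q = 8.896 + 1.670Q → Q* = 13.0917.
Consumer price on the demand curve at Q*: 60.783 − 3.335×13.0917 = 17.1222.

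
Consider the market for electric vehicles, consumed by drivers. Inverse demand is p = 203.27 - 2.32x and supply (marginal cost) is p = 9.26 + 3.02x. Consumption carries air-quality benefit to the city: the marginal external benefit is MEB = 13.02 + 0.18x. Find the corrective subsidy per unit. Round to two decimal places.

Social marginal benefit = demand + MEB = 216.29 - 2.14x.
Set SMB = MC: 216.29 - 2.14x = 9.26 + 3.02x → x* = 40.1221.
The Pigouvian subsidy equals MEB at x*: 13.02 + 0.18×40.1221 = 20.2420.

subsidy = 20.24 per unit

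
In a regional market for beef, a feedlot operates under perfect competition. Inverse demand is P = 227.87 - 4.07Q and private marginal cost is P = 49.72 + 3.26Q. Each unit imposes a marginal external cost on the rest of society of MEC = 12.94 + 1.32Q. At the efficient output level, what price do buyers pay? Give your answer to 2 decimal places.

Social marginal cost = private MC + MEC = 62.66 + 4.58Q.
Set SMC = demand: 62.66 + 4.58Q = 227.87 - 4.07Q → Q* = 19.0994.
Consumer price on the demand curve at Q*: 227.87 − 4.07×19.0994 = 150.1354.

P = 150.14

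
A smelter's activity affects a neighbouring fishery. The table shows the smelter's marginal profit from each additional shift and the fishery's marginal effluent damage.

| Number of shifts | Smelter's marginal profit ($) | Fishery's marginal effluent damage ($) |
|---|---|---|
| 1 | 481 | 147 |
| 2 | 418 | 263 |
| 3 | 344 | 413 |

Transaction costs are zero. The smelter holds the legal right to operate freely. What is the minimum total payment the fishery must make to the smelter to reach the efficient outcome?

$344

Left alone the smelter would choose level 3 (marginal profit stays positive).
Efficient level: k* = 2 (marginal profit ≥ marginal effluent damage through 2).
The fishery must at least cover the smelter's forgone profit from cutting 3→2: 344 = 344.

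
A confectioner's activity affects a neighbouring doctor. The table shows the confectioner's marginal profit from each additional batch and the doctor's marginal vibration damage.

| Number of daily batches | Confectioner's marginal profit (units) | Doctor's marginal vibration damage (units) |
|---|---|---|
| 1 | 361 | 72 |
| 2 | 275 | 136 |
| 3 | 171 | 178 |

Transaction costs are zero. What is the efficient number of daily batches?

2

Bargaining reaches the level where marginal profit last exceeds marginal vibration damage.
That holds through level 2 (275 ≥ 136) but not at 3 (171 < 178).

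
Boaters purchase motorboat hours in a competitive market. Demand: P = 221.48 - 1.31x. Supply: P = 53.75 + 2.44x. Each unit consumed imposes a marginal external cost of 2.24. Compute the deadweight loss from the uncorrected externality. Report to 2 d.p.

DWL = 0.67

Market equilibrium (private): 53.75 + 2.44x = 221.48 - 1.31x → x_m = 44.7280.
Social marginal benefit = demand − MEC = 219.24 - 1.31x.
Set SMB = MC: 219.24 - 1.31x = 53.75 + 2.44x → x* = 44.1307.
Between x* and x_m the wedge MC − SMB runs linearly from 0 to MEC(x_m), so the loss is a triangle.
DWL = ½ × 0.5973 × 2.2400 = 0.6690.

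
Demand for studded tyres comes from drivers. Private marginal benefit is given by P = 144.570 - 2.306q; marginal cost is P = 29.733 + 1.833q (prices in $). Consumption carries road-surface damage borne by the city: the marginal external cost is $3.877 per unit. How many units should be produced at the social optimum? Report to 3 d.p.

q* = 26.808

Social marginal benefit = demand − MEC = 140.693 - 2.306q.
Set SMB = MC: 140.693 - 2.306q = 29.733 + 1.833q → q* = 26.8084.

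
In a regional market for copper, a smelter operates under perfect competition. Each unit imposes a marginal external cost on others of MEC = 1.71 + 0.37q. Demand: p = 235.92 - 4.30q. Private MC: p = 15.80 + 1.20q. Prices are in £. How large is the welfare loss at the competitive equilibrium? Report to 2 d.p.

Market equilibrium (private): 15.80 + 1.20q = 235.92 - 4.30q → q_m = 40.0218.
Social marginal cost = private MC + MEC = 17.51 + 1.57q.
Set SMC = demand: 17.51 + 1.57q = 235.92 - 4.30q → q* = 37.2078.
Between q* and q_m the wedge SMC − demand runs linearly from 0 to MEC(q_m), so the loss is a triangle.
DWL = ½ × 2.8140 × 16.5181 = 23.2410.

DWL = £23.24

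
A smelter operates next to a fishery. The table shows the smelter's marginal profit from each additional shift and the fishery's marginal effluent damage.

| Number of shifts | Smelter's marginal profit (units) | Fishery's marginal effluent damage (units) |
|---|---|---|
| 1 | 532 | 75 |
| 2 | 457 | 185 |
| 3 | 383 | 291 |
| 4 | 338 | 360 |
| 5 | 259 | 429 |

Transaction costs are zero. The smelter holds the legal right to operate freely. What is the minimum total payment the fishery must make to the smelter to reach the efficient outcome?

Left alone the smelter would choose level 5 (marginal profit stays positive).
Efficient level: k* = 3 (marginal profit ≥ marginal effluent damage through 3).
The fishery must at least cover the smelter's forgone profit from cutting 5→3: 338 + 259 = 597.

597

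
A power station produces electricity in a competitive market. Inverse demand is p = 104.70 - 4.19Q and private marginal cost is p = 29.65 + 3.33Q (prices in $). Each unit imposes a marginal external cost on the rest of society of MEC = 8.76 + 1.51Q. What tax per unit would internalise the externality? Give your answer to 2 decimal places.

Social marginal cost = private MC + MEC = 38.41 + 4.84Q.
Set SMC = demand: 38.41 + 4.84Q = 104.70 - 4.19Q → Q* = 7.3411.
The Pigouvian tax equals MEC at Q*: 8.76 + 1.51×7.3411 = 19.8451.

tax = $19.85 per unit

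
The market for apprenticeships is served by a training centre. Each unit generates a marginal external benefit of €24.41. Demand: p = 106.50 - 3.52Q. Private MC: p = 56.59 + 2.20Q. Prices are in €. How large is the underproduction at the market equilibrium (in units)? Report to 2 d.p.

4.27 units

Market equilibrium (private): 56.59 + 2.20Q = 106.50 - 3.52Q → Q_m = 8.7255.
Social marginal cost = private MC − MEB = 32.18 + 2.20Q.
Set SMC = demand: 32.18 + 2.20Q = 106.50 - 3.52Q → Q* = 12.9930.
Gap = |8.7255 − 12.9930| = 4.2675.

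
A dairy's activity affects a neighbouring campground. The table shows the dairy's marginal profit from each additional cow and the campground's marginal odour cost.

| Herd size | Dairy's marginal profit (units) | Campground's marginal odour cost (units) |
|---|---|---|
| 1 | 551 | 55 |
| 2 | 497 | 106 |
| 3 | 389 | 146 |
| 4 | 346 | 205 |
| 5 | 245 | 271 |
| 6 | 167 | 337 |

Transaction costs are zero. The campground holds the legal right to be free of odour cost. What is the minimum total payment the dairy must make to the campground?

512

Efficient level: marginal profit ≥ marginal odour cost through level 4, so k* = 4.
With the campground holding the right, the dairy must at least compensate total damage at k*: 55 + 106 + 146 + 205 = 512.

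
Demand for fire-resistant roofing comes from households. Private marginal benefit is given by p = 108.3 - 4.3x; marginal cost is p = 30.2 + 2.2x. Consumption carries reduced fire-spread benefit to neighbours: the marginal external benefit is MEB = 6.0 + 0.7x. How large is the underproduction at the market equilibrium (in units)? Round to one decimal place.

2.5 units

Market equilibrium (private): 30.2 + 2.2x = 108.3 - 4.3x → x_m = 12.0154.
Social marginal benefit = demand + MEB = 114.3 - 3.6x.
Set SMB = MC: 114.3 - 3.6x = 30.2 + 2.2x → x* = 14.5000.
Gap = |12.0154 − 14.5000| = 2.4846.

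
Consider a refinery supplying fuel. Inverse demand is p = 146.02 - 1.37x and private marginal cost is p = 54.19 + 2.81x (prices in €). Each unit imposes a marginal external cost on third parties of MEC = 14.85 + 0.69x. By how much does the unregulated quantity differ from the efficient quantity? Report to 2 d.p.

Market equilibrium (private): 54.19 + 2.81x = 146.02 - 1.37x → x_m = 21.9689.
Social marginal cost = private MC + MEC = 69.04 + 3.50x.
Set SMC = demand: 69.04 + 3.50x = 146.02 - 1.37x → x* = 15.8070.
Gap = |21.9689 − 15.8070| = 6.1619.

6.16 units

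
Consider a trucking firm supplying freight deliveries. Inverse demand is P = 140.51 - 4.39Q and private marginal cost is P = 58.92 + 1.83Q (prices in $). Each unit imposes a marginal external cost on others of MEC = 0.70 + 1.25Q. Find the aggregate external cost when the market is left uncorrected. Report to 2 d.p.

$116.72

Market equilibrium (private): 58.92 + 1.83Q = 140.51 - 4.39Q → Q_m = 13.1174.
Total external cost = ∫₀^{Q_m} (0.70 + 1.25Q) dQ = 0.70×13.1174 + ½×1.25×13.1174² = 116.7235.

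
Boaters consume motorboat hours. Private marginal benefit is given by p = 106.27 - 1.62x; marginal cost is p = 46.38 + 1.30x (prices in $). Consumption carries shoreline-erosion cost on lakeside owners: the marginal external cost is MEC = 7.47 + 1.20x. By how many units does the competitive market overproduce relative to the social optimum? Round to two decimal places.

7.79 units

Market equilibrium (private): 46.38 + 1.30x = 106.27 - 1.62x → x_m = 20.5103.
Social marginal benefit = demand − MEC = 98.80 - 2.82x.
Set SMB = MC: 98.80 - 2.82x = 46.38 + 1.30x → x* = 12.7233.
Gap = |20.5103 − 12.7233| = 7.7870.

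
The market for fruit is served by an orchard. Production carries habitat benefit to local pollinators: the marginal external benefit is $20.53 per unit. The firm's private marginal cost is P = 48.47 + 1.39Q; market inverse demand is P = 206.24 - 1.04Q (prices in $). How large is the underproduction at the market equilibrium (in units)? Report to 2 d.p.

8.45 units

Market equilibrium (private): 48.47 + 1.39Q = 206.24 - 1.04Q → Q_m = 64.9259.
Social marginal cost = private MC − MEB = 27.94 + 1.39Q.
Set SMC = demand: 27.94 + 1.39Q = 206.24 - 1.04Q → Q* = 73.3745.
Gap = |64.9259 − 73.3745| = 8.4486.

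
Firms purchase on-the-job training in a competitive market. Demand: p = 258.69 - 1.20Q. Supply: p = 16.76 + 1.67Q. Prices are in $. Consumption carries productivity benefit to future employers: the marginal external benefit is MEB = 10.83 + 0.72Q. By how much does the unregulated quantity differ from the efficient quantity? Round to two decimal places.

33.27 units

Market equilibrium (private): 16.76 + 1.67Q = 258.69 - 1.20Q → Q_m = 84.2962.
Social marginal benefit = demand + MEB = 269.52 - 0.48Q.
Set SMB = MC: 269.52 - 0.48Q = 16.76 + 1.67Q → Q* = 117.5628.
Gap = |84.2962 − 117.5628| = 33.2666.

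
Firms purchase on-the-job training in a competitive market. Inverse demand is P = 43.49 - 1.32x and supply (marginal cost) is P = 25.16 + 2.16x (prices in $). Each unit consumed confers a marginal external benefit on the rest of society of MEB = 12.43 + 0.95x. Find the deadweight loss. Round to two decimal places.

Market equilibrium (private): 25.16 + 2.16x = 43.49 - 1.32x → x_m = 5.2672.
Social marginal benefit = demand + MEB = 55.92 - 0.37x.
Set SMB = MC: 55.92 - 0.37x = 25.16 + 2.16x → x* = 12.1581.
Between x* and x_m the wedge SMB − MC runs linearly from 0 to MEB(x_m), so the loss is a triangle.
DWL = ½ × 6.8909 × 17.4339 = 60.0676.

DWL = $60.07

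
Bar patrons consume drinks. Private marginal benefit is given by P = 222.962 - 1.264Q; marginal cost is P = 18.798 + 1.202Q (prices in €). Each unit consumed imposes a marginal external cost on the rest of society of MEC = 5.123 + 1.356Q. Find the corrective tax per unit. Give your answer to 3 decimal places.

tax = €75.740 per unit

Social marginal benefit = demand − MEC = 217.839 - 2.620Q.
Set SMB = MC: 217.839 - 2.620Q = 18.798 + 1.202Q → Q* = 52.0777.
The Pigouvian tax equals MEC at Q*: 5.123 + 1.356×52.0777 = 75.7404.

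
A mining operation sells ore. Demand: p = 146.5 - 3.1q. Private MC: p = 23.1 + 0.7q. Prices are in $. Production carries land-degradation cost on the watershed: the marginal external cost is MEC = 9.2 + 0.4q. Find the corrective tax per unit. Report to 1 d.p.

tax = $20.1 per unit

Social marginal cost = private MC + MEC = 32.3 + 1.1q.
Set SMC = demand: 32.3 + 1.1q = 146.5 - 3.1q → q* = 27.1905.
The Pigouvian tax equals MEC at q*: 9.2 + 0.4×27.1905 = 20.0762.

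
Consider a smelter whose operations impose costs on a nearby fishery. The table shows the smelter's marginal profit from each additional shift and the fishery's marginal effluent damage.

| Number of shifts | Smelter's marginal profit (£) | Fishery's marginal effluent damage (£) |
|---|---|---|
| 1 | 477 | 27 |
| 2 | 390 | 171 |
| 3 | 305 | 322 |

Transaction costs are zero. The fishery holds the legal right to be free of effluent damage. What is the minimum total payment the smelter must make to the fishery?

Efficient level: marginal profit ≥ marginal effluent damage through level 2, so k* = 2.
With the fishery holding the right, the smelter must at least compensate total damage at k*: 27 + 171 = 198.

£198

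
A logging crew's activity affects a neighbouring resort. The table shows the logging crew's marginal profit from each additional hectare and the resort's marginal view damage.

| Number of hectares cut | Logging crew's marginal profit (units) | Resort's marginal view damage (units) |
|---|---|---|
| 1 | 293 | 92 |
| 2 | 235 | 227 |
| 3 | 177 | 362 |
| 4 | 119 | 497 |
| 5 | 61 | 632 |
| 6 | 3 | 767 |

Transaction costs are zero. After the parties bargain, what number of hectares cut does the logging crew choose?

Bargaining reaches the level where marginal profit last exceeds marginal view damage.
That holds through level 2 (235 ≥ 227) but not at 3 (177 < 362).

2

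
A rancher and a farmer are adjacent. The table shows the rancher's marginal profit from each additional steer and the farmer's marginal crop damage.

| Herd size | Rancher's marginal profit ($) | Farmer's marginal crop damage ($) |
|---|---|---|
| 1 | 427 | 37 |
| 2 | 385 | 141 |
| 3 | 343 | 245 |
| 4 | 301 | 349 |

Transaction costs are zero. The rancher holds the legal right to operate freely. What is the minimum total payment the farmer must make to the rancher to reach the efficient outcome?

Left alone the rancher would choose level 4 (marginal profit stays positive).
Efficient level: k* = 3 (marginal profit ≥ marginal crop damage through 3).
The farmer must at least cover the rancher's forgone profit from cutting 4→3: 301 = 301.

$301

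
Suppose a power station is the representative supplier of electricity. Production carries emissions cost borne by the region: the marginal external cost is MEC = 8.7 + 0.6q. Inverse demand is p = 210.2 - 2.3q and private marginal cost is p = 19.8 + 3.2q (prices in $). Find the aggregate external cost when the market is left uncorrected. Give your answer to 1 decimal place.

$660.7

Market equilibrium (private): 19.8 + 3.2q = 210.2 - 2.3q → q_m = 34.6182.
Total external cost = ∫₀^{q_m} (8.7 + 0.6q) dq = 8.7×34.6182 + ½×0.6×34.6182² = 660.7043.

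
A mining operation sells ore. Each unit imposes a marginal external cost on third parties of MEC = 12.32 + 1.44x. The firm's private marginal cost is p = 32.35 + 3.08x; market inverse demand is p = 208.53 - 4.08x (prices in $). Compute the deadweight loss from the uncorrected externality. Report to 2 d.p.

DWL = $132.58

Market equilibrium (private): 32.35 + 3.08x = 208.53 - 4.08x → x_m = 24.6061.
Social marginal cost = private MC + MEC = 44.67 + 4.52x.
Set SMC = demand: 44.67 + 4.52x = 208.53 - 4.08x → x* = 19.0535.
The welfare-loss triangle has base |x_m − x*| and height MEC(x_m) (the vertical gap between SMC and demand is zero at x* and MEC at x_m).
DWL = ½ × 5.5526 × 47.7528 = 132.5761.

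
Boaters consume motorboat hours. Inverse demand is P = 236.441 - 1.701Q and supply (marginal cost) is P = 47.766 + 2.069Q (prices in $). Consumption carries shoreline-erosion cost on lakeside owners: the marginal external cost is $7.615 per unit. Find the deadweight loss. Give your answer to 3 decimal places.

Market equilibrium (private): 47.766 + 2.069Q = 236.441 - 1.701Q → Q_m = 50.0464.
Social marginal benefit = demand − MEC = 228.826 - 1.701Q.
Set SMB = MC: 228.826 - 1.701Q = 47.766 + 2.069Q → Q* = 48.0265.
Between Q* and Q_m the wedge MC − SMB runs linearly from 0 to MEC(Q_m), so the loss is a triangle.
DWL = ½ × 2.0199 × 7.6150 = 7.6908.

DWL = $7.691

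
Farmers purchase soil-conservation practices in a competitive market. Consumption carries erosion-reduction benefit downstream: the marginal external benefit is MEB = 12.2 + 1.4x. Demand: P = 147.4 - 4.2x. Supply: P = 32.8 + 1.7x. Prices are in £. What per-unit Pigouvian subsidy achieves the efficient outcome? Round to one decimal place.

Social marginal benefit = demand + MEB = 159.6 - 2.8x.
Set SMB = MC: 159.6 - 2.8x = 32.8 + 1.7x → x* = 28.1778.
The Pigouvian subsidy equals MEB at x*: 12.2 + 1.4×28.1778 = 51.6489.

subsidy = £51.6 per unit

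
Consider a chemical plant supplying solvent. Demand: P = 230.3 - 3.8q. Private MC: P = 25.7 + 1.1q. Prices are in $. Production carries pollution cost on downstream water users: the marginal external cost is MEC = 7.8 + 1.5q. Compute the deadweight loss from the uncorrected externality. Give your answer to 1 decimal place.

Market equilibrium (private): 25.7 + 1.1q = 230.3 - 3.8q → q_m = 41.7551.
Social marginal cost = private MC + MEC = 33.5 + 2.6q.
Set SMC = demand: 33.5 + 2.6q = 230.3 - 3.8q → q* = 30.7500.
The loss is the area between SMC and demand from q* to q_m; with linear curves that's a triangle of height MEC(q_m).
DWL = ½ × 11.0051 × 70.4327 = 387.5595.

DWL = $387.6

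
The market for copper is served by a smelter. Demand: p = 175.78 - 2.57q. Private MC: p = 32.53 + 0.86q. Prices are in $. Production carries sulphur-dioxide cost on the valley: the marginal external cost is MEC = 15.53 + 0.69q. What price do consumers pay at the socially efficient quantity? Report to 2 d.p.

Social marginal cost = private MC + MEC = 48.06 + 1.55q.
Set SMC = demand: 48.06 + 1.55q = 175.78 - 2.57q → q* = 31.0000.
Consumer price on the demand curve at q*: 175.78 − 2.57×31.0000 = 96.1100.

P = $96.11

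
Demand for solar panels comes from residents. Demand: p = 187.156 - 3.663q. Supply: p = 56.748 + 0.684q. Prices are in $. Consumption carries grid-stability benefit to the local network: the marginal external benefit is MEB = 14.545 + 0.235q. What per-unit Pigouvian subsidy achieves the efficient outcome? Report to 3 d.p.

Social marginal benefit = demand + MEB = 201.701 - 3.428q.
Set SMB = MC: 201.701 - 3.428q = 56.748 + 0.684q → q* = 35.2512.
The Pigouvian subsidy equals MEB at q*: 14.545 + 0.235×35.2512 = 22.8290.

subsidy = $22.829 per unit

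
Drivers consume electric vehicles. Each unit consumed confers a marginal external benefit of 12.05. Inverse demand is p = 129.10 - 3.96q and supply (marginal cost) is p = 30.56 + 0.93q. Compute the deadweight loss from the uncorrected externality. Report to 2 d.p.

Market equilibrium (private): 30.56 + 0.93q = 129.10 - 3.96q → q_m = 20.1513.
Social marginal benefit = demand + MEB = 141.15 - 3.96q.
Set SMB = MC: 141.15 - 3.96q = 30.56 + 0.93q → q* = 22.6155.
Between q* and q_m the wedge SMB − MC runs linearly from 0 to MEB(q_m), so the loss is a triangle.
DWL = ½ × 2.4642 × 12.0500 = 14.8468.

DWL = 14.85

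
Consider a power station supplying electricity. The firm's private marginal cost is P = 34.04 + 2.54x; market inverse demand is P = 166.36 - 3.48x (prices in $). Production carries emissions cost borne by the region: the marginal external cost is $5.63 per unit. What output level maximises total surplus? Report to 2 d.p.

x* = 21.04

Social marginal cost = private MC + MEC = 39.67 + 2.54x.
Set SMC = demand: 39.67 + 2.54x = 166.36 - 3.48x → x* = 21.0449.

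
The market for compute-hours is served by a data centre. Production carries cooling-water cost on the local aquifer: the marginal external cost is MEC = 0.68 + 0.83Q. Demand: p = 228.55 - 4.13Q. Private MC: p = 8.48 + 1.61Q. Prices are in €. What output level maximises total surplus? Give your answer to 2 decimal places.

Social marginal cost = private MC + MEC = 9.16 + 2.44Q.
Set SMC = demand: 9.16 + 2.44Q = 228.55 - 4.13Q → Q* = 33.3927.

Q* = 33.39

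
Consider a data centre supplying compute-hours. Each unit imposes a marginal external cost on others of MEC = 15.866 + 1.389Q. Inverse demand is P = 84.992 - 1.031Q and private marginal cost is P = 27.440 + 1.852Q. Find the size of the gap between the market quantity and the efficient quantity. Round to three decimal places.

Market equilibrium (private): 27.440 + 1.852Q = 84.992 - 1.031Q → Q_m = 19.9625.
Social marginal cost = private MC + MEC = 43.306 + 3.241Q.
Set SMC = demand: 43.306 + 3.241Q = 84.992 - 1.031Q → Q* = 9.7580.
Gap = |19.9625 − 9.7580| = 10.2045.

10.205 units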